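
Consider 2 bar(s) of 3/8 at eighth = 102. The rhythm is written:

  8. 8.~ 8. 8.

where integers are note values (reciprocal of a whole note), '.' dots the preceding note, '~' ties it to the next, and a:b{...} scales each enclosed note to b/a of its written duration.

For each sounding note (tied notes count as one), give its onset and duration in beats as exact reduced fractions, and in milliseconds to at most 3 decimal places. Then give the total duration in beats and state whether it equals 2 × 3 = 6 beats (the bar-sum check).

1) 0.0ms=0b +882.353ms=3/2b
2) 882.353ms=3/2b +1764.706ms=3b
3) 2647.059ms=9/2b +882.353ms=3/2b
Σ=6b of 6 (102bpm 3/8) — PASS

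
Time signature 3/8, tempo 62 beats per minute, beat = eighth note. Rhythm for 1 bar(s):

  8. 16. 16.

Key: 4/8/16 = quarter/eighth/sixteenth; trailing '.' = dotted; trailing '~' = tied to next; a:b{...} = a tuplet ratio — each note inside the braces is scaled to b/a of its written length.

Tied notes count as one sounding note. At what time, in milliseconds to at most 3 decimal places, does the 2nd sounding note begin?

1. 0.0ms @ 0 + 1451.613ms (3/2)
2. 1451.613ms @ 3/2 + 725.806ms (3/4)
3. 2177.419ms @ 9/4 + 725.806ms (3/4)

note 2 onset = 3/2b = 1451.613ms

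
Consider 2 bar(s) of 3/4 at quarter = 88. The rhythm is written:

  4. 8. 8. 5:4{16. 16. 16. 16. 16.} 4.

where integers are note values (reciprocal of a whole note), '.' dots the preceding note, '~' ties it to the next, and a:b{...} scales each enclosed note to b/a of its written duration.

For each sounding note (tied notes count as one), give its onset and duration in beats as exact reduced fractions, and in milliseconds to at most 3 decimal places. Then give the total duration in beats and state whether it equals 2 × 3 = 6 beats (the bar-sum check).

1) 0.0ms=0b +1022.727ms=3/2b
2) 1022.727ms=3/2b +511.364ms=3/4b
3) 1534.091ms=9/4b +511.364ms=3/4b
4) 2045.455ms=3b +204.545ms=3/10b
5) 2250.0ms=33/10b +204.545ms=3/10b
6) 2454.545ms=18/5b +204.545ms=3/10b
7) 2659.091ms=39/10b +204.545ms=3/10b
8) 2863.636ms=21/5b +204.545ms=3/10b
9) 3068.182ms=9/2b +1022.727ms=3/2b
Σ=6b of 6 (88bpm 3/4) — PASS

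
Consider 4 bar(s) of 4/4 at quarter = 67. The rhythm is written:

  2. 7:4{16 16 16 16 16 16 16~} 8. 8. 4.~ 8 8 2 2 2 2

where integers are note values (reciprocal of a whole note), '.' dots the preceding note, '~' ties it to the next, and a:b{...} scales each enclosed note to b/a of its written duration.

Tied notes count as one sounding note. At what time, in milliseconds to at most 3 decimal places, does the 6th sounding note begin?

note 6 onset = 25/7b = 3198.294ms

1. 0.0ms @ 0 + 2686.567ms (3)
2. 2686.567ms @ 3 + 127.932ms (1/7)
3. 2814.499ms @ 22/7 + 127.932ms (1/7)
4. 2942.431ms @ 23/7 + 127.932ms (1/7)
5. 3070.362ms @ 24/7 + 127.932ms (1/7)
6. 3198.294ms @ 25/7 + 127.932ms (1/7)
7. 3326.226ms @ 26/7 + 127.932ms (1/7)
8. 3454.158ms @ 27/7 + 799.574ms (25/28)
9. 4253.731ms @ 19/4 + 671.642ms (3/4)
10. 4925.373ms @ 11/2 + 1791.045ms (2)
11. 6716.418ms @ 15/2 + 447.761ms (1/2)
12. 7164.179ms @ 8 + 1791.045ms (2)
13. 8955.224ms @ 10 + 1791.045ms (2)
14. 10746.269ms @ 12 + 1791.045ms (2)
15. 12537.313ms @ 14 + 1791.045ms (2)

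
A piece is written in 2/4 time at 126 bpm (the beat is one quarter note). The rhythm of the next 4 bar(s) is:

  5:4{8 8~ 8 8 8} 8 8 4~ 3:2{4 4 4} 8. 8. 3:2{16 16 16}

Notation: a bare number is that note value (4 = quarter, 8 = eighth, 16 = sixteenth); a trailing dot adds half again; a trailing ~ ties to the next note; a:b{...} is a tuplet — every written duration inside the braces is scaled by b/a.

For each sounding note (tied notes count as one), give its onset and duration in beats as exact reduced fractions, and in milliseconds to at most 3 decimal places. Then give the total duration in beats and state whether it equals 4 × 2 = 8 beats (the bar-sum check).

1) 0.0ms=0b +190.476ms=2/5b
2) 190.476ms=2/5b +380.952ms=4/5b
3) 571.429ms=6/5b +190.476ms=2/5b
4) 761.905ms=8/5b +190.476ms=2/5b
5) 952.381ms=2b +238.095ms=1/2b
6) 1190.476ms=5/2b +238.095ms=1/2b
7) 1428.571ms=3b +793.651ms=5/3b
8) 2222.222ms=14/3b +317.46ms=2/3b
9) 2539.683ms=16/3b +317.46ms=2/3b
10) 2857.143ms=6b +357.143ms=3/4b
11) 3214.286ms=27/4b +357.143ms=3/4b
12) 3571.429ms=15/2b +79.365ms=1/6b
13) 3650.794ms=23/3b +79.365ms=1/6b
14) 3730.159ms=47/6b +79.365ms=1/6b
Σ=8b of 8 (126bpm 2/4) — PASS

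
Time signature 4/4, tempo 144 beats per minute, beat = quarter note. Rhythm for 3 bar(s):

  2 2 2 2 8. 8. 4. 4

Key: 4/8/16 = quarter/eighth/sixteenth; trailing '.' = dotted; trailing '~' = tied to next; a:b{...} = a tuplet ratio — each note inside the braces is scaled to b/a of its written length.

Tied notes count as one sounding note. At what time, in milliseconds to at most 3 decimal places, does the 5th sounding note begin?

note 5 onset = 8b = 3333.333ms

1. 0.0ms @ 0 + 833.333ms (2)
2. 833.333ms @ 2 + 833.333ms (2)
3. 1666.667ms @ 4 + 833.333ms (2)
4. 2500.0ms @ 6 + 833.333ms (2)
5. 3333.333ms @ 8 + 312.5ms (3/4)
6. 3645.833ms @ 35/4 + 312.5ms (3/4)
7. 3958.333ms @ 19/2 + 625.0ms (3/2)
8. 4583.333ms @ 11 + 416.667ms (1)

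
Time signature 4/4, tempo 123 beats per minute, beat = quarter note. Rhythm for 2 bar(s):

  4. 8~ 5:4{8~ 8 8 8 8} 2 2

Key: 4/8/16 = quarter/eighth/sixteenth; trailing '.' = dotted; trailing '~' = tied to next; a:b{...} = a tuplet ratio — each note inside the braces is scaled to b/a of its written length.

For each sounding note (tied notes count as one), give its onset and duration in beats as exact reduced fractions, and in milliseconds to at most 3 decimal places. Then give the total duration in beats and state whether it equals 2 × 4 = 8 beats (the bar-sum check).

1) 0.0ms=0b +731.707ms=3/2b
2) 731.707ms=3/2b +634.146ms=13/10b
3) 1365.854ms=14/5b +195.122ms=2/5b
4) 1560.976ms=16/5b +195.122ms=2/5b
5) 1756.098ms=18/5b +195.122ms=2/5b
6) 1951.22ms=4b +975.61ms=2b
7) 2926.829ms=6b +975.61ms=2b
Σ=8b of 8 (123bpm 4/4) — PASS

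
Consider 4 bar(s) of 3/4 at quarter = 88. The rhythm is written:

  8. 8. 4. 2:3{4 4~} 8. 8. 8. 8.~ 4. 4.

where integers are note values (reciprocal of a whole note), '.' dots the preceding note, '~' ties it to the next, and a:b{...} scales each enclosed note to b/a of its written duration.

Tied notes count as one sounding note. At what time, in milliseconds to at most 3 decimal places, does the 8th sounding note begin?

note 8 onset = 33/4b = 5625.0ms

1. 0.0ms @ 0 + 511.364ms (3/4)
2. 511.364ms @ 3/4 + 511.364ms (3/4)
3. 1022.727ms @ 3/2 + 1022.727ms (3/2)
4. 2045.455ms @ 3 + 1022.727ms (3/2)
5. 3068.182ms @ 9/2 + 1534.091ms (9/4)
6. 4602.273ms @ 27/4 + 511.364ms (3/4)
7. 5113.636ms @ 15/2 + 511.364ms (3/4)
8. 5625.0ms @ 33/4 + 1534.091ms (9/4)
9. 7159.091ms @ 21/2 + 1022.727ms (3/2)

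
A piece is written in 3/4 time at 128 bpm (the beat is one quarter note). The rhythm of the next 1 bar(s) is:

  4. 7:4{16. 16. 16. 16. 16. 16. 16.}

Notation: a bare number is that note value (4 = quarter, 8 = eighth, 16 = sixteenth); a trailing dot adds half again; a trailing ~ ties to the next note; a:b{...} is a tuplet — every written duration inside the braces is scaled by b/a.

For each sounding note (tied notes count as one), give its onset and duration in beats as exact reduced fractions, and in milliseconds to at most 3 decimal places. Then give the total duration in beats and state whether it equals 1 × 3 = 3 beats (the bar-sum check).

1) 0.0ms=0b +703.125ms=3/2b
2) 703.125ms=3/2b +100.446ms=3/14b
3) 803.571ms=12/7b +100.446ms=3/14b
4) 904.018ms=27/14b +100.446ms=3/14b
5) 1004.464ms=15/7b +100.446ms=3/14b
6) 1104.911ms=33/14b +100.446ms=3/14b
7) 1205.357ms=18/7b +100.446ms=3/14b
8) 1305.804ms=39/14b +100.446ms=3/14b
Σ=3b of 3 (128bpm 3/4) — PASS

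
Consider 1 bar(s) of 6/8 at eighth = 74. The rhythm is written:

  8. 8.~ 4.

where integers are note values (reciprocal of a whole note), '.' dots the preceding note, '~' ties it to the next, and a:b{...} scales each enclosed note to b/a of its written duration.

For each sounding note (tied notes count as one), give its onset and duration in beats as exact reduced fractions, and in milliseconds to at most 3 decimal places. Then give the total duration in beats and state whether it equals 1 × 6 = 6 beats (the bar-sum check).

1) 0.0ms=0b +1216.216ms=3/2b
2) 1216.216ms=3/2b +3648.649ms=9/2b
Σ=6b of 6 (74bpm 6/8) — PASS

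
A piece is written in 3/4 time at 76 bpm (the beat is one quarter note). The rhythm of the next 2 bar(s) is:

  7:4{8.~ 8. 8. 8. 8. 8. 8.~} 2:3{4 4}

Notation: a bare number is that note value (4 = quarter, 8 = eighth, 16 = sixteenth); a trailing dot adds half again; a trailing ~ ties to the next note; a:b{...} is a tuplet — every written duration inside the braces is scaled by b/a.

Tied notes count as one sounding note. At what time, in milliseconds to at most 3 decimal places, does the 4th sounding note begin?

1. 0.0ms @ 0 + 676.692ms (6/7)
2. 676.692ms @ 6/7 + 338.346ms (3/7)
3. 1015.038ms @ 9/7 + 338.346ms (3/7)
4. 1353.383ms @ 12/7 + 338.346ms (3/7)
5. 1691.729ms @ 15/7 + 338.346ms (3/7)
6. 2030.075ms @ 18/7 + 1522.556ms (27/14)
7. 3552.632ms @ 9/2 + 1184.211ms (3/2)

note 4 onset = 12/7b = 1353.383ms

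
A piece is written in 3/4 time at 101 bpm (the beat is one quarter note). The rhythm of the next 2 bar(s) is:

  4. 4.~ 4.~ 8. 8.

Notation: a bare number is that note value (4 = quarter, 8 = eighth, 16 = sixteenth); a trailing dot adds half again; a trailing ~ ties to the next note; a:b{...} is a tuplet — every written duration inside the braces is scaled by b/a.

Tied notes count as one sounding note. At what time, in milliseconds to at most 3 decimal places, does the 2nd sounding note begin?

note 2 onset = 3/2b = 891.089ms

1. 0.0ms @ 0 + 891.089ms (3/2)
2. 891.089ms @ 3/2 + 2227.723ms (15/4)
3. 3118.812ms @ 21/4 + 445.545ms (3/4)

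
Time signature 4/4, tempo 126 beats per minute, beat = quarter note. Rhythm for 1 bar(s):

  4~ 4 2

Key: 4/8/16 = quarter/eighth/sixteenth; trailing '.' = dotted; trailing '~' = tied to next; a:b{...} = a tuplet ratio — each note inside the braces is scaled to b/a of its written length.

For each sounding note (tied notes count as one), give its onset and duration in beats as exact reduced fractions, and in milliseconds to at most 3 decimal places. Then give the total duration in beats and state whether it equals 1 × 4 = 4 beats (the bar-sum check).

1) 0.0ms=0b +952.381ms=2b
2) 952.381ms=2b +952.381ms=2b
Σ=4b of 4 (126bpm 4/4) — PASS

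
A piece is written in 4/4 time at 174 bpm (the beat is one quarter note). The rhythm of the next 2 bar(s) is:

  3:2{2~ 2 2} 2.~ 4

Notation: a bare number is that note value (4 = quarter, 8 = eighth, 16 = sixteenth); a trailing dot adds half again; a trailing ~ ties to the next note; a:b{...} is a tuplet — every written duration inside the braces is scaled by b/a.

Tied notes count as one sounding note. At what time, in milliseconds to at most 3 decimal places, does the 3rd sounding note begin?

1. 0.0ms @ 0 + 919.54ms (8/3)
2. 919.54ms @ 8/3 + 459.77ms (4/3)
3. 1379.31ms @ 4 + 1379.31ms (4)

note 3 onset = 4b = 1379.31ms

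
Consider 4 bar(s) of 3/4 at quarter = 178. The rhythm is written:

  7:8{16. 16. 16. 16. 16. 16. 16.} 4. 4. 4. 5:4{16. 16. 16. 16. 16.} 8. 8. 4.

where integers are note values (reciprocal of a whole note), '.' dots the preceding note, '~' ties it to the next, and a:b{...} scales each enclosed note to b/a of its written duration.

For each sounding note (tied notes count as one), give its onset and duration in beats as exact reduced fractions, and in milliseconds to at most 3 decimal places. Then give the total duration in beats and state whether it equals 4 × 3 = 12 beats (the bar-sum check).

1) 0.0ms=0b +144.462ms=3/7b
2) 144.462ms=3/7b +144.462ms=3/7b
3) 288.925ms=6/7b +144.462ms=3/7b
4) 433.387ms=9/7b +144.462ms=3/7b
5) 577.849ms=12/7b +144.462ms=3/7b
6) 722.311ms=15/7b +144.462ms=3/7b
7) 866.774ms=18/7b +144.462ms=3/7b
8) 1011.236ms=3b +505.618ms=3/2b
9) 1516.854ms=9/2b +505.618ms=3/2b
10) 2022.472ms=6b +505.618ms=3/2b
11) 2528.09ms=15/2b +101.124ms=3/10b
12) 2629.213ms=39/5b +101.124ms=3/10b
13) 2730.337ms=81/10b +101.124ms=3/10b
14) 2831.461ms=42/5b +101.124ms=3/10b
15) 2932.584ms=87/10b +101.124ms=3/10b
16) 3033.708ms=9b +252.809ms=3/4b
17) 3286.517ms=39/4b +252.809ms=3/4b
18) 3539.326ms=21/2b +505.618ms=3/2b
Σ=12b of 12 (178bpm 3/4) — PASS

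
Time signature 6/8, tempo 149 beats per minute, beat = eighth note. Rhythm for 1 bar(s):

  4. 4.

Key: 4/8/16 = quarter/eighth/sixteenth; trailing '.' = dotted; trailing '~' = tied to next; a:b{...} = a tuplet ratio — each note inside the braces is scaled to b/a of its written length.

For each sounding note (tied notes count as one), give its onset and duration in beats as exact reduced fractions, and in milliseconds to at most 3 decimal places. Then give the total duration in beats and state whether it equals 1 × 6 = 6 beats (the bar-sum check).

1) 0.0ms=0b +1208.054ms=3b
2) 1208.054ms=3b +1208.054ms=3b
Σ=6b of 6 (149bpm 6/8) — PASS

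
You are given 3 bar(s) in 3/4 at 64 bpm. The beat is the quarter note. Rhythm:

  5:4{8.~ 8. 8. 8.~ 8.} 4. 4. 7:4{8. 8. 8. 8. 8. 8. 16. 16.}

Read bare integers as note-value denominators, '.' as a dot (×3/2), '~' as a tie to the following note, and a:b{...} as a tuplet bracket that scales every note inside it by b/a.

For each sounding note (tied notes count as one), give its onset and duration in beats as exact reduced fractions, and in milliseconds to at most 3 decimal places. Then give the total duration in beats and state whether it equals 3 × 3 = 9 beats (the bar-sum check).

1) 0.0ms=0b +1125.0ms=6/5b
2) 1125.0ms=6/5b +562.5ms=3/5b
3) 1687.5ms=9/5b +1125.0ms=6/5b
4) 2812.5ms=3b +1406.25ms=3/2b
5) 4218.75ms=9/2b +1406.25ms=3/2b
6) 5625.0ms=6b +401.786ms=3/7b
7) 6026.786ms=45/7b +401.786ms=3/7b
8) 6428.571ms=48/7b +401.786ms=3/7b
9) 6830.357ms=51/7b +401.786ms=3/7b
10) 7232.143ms=54/7b +401.786ms=3/7b
11) 7633.929ms=57/7b +401.786ms=3/7b
12) 8035.714ms=60/7b +200.893ms=3/14b
13) 8236.607ms=123/14b +200.893ms=3/14b
Σ=9b of 9 (64bpm 3/4) — PASS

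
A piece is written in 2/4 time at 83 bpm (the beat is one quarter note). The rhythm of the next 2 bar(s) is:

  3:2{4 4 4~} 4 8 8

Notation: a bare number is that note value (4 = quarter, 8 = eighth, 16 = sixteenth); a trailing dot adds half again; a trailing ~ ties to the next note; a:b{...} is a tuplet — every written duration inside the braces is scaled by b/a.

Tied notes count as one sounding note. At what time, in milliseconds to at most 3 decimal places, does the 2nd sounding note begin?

note 2 onset = 2/3b = 481.928ms

1. 0.0ms @ 0 + 481.928ms (2/3)
2. 481.928ms @ 2/3 + 481.928ms (2/3)
3. 963.855ms @ 4/3 + 1204.819ms (5/3)
4. 2168.675ms @ 3 + 361.446ms (1/2)
5. 2530.12ms @ 7/2 + 361.446ms (1/2)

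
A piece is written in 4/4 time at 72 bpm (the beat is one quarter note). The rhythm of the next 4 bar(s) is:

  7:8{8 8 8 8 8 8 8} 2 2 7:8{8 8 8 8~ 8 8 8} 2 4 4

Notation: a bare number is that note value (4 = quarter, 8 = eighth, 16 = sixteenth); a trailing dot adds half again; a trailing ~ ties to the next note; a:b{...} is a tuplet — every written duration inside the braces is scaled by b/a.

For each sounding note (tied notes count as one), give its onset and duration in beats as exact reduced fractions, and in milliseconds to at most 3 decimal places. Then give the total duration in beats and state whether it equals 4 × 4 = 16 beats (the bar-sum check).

1) 0.0ms=0b +476.19ms=4/7b
2) 476.19ms=4/7b +476.19ms=4/7b
3) 952.381ms=8/7b +476.19ms=4/7b
4) 1428.571ms=12/7b +476.19ms=4/7b
5) 1904.762ms=16/7b +476.19ms=4/7b
6) 2380.952ms=20/7b +476.19ms=4/7b
7) 2857.143ms=24/7b +476.19ms=4/7b
8) 3333.333ms=4b +1666.667ms=2b
9) 5000.0ms=6b +1666.667ms=2b
10) 6666.667ms=8b +476.19ms=4/7b
11) 7142.857ms=60/7b +476.19ms=4/7b
12) 7619.048ms=64/7b +476.19ms=4/7b
13) 8095.238ms=68/7b +952.381ms=8/7b
14) 9047.619ms=76/7b +476.19ms=4/7b
15) 9523.81ms=80/7b +476.19ms=4/7b
16) 10000.0ms=12b +1666.667ms=2b
17) 11666.667ms=14b +833.333ms=1b
18) 12500.0ms=15b +833.333ms=1b
Σ=16b of 16 (72bpm 4/4) — PASS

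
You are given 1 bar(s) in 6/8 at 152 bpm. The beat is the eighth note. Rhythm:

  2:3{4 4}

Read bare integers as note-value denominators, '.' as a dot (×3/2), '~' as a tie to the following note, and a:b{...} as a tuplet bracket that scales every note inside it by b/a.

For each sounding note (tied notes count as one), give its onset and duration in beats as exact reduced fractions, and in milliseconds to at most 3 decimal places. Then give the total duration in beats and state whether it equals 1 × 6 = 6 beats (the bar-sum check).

1) 0.0ms=0b +1184.211ms=3b
2) 1184.211ms=3b +1184.211ms=3b
Σ=6b of 6 (152bpm 6/8) — PASS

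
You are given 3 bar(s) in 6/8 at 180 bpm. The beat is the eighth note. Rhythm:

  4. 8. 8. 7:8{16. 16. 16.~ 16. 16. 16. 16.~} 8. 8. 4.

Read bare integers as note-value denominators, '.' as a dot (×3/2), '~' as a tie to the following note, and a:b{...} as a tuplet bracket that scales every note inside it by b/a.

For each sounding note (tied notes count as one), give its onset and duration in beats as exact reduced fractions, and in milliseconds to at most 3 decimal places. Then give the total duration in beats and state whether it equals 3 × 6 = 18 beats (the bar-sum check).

1) 0.0ms=0b +1000.0ms=3b
2) 1000.0ms=3b +500.0ms=3/2b
3) 1500.0ms=9/2b +500.0ms=3/2b
4) 2000.0ms=6b +285.714ms=6/7b
5) 2285.714ms=48/7b +285.714ms=6/7b
6) 2571.429ms=54/7b +571.429ms=12/7b
7) 3142.857ms=66/7b +285.714ms=6/7b
8) 3428.571ms=72/7b +285.714ms=6/7b
9) 3714.286ms=78/7b +785.714ms=33/14b
10) 4500.0ms=27/2b +500.0ms=3/2b
11) 5000.0ms=15b +1000.0ms=3b
Σ=18b of 18 (180bpm 6/8) — PASS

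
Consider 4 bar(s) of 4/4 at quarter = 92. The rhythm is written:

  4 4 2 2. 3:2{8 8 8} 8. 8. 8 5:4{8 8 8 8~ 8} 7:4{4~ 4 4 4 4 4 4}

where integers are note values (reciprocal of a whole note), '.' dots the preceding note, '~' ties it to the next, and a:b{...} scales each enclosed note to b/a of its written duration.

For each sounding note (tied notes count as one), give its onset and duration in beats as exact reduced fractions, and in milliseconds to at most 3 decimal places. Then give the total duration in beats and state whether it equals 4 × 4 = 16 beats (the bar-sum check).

1) 0.0ms=0b +652.174ms=1b
2) 652.174ms=1b +652.174ms=1b
3) 1304.348ms=2b +1304.348ms=2b
4) 2608.696ms=4b +1956.522ms=3b
5) 4565.217ms=7b +217.391ms=1/3b
6) 4782.609ms=22/3b +217.391ms=1/3b
7) 5000.0ms=23/3b +217.391ms=1/3b
8) 5217.391ms=8b +489.13ms=3/4b
9) 5706.522ms=35/4b +489.13ms=3/4b
10) 6195.652ms=19/2b +326.087ms=1/2b
11) 6521.739ms=10b +260.87ms=2/5b
12) 6782.609ms=52/5b +260.87ms=2/5b
13) 7043.478ms=54/5b +260.87ms=2/5b
14) 7304.348ms=56/5b +521.739ms=4/5b
15) 7826.087ms=12b +745.342ms=8/7b
16) 8571.429ms=92/7b +372.671ms=4/7b
17) 8944.099ms=96/7b +372.671ms=4/7b
18) 9316.77ms=100/7b +372.671ms=4/7b
19) 9689.441ms=104/7b +372.671ms=4/7b
20) 10062.112ms=108/7b +372.671ms=4/7b
Σ=16b of 16 (92bpm 4/4) — PASS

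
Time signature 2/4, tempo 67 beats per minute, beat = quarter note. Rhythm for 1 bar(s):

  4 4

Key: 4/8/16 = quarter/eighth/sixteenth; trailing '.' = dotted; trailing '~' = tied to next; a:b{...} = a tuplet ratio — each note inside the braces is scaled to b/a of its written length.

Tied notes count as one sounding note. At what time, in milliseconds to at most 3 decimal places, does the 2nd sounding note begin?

note 2 onset = 1b = 895.522ms

1. 0.0ms @ 0 + 895.522ms (1)
2. 895.522ms @ 1 + 895.522ms (1)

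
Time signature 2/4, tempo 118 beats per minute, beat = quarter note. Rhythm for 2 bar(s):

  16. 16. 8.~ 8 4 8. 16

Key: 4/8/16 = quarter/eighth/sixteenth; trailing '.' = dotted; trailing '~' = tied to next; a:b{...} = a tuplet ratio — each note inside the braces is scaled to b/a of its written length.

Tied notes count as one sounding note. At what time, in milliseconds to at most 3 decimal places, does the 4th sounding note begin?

1. 0.0ms @ 0 + 190.678ms (3/8)
2. 190.678ms @ 3/8 + 190.678ms (3/8)
3. 381.356ms @ 3/4 + 635.593ms (5/4)
4. 1016.949ms @ 2 + 508.475ms (1)
5. 1525.424ms @ 3 + 381.356ms (3/4)
6. 1906.78ms @ 15/4 + 127.119ms (1/4)

note 4 onset = 2b = 1016.949ms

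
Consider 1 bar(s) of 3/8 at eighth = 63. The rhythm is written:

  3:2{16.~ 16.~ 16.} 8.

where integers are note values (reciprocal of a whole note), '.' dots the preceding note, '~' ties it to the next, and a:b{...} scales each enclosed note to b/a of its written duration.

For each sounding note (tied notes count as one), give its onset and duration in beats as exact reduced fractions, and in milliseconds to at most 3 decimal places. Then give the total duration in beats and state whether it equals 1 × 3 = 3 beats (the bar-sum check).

1) 0.0ms=0b +1428.571ms=3/2b
2) 1428.571ms=3/2b +1428.571ms=3/2b
Σ=3b of 3 (63bpm 3/8) — PASS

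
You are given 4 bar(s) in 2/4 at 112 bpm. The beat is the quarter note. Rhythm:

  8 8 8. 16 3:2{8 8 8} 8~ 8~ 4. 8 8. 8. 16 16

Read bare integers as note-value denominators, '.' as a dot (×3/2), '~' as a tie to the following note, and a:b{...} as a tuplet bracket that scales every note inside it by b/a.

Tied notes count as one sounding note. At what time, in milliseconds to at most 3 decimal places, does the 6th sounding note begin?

1. 0.0ms @ 0 + 267.857ms (1/2)
2. 267.857ms @ 1/2 + 267.857ms (1/2)
3. 535.714ms @ 1 + 401.786ms (3/4)
4. 937.5ms @ 7/4 + 133.929ms (1/4)
5. 1071.429ms @ 2 + 178.571ms (1/3)
6. 1250.0ms @ 7/3 + 178.571ms (1/3)
7. 1428.571ms @ 8/3 + 178.571ms (1/3)
8. 1607.143ms @ 3 + 1339.286ms (5/2)
9. 2946.429ms @ 11/2 + 267.857ms (1/2)
10. 3214.286ms @ 6 + 401.786ms (3/4)
11. 3616.071ms @ 27/4 + 401.786ms (3/4)
12. 4017.857ms @ 15/2 + 133.929ms (1/4)
13. 4151.786ms @ 31/4 + 133.929ms (1/4)

note 6 onset = 7/3b = 1250.0ms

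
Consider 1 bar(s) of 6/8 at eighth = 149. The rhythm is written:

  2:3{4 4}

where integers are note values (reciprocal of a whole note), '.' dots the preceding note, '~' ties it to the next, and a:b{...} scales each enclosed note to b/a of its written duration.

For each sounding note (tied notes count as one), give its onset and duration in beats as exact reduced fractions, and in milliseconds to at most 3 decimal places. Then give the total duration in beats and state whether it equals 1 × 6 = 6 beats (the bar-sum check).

1) 0.0ms=0b +1208.054ms=3b
2) 1208.054ms=3b +1208.054ms=3b
Σ=6b of 6 (149bpm 6/8) — PASS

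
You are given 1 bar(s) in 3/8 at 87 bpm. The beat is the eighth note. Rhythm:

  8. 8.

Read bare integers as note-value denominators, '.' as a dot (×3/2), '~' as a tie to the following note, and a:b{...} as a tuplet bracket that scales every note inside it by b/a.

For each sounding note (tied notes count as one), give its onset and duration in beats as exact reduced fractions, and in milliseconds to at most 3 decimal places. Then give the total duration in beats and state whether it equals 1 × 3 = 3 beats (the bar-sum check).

1) 0.0ms=0b +1034.483ms=3/2b
2) 1034.483ms=3/2b +1034.483ms=3/2b
Σ=3b of 3 (87bpm 3/8) — PASS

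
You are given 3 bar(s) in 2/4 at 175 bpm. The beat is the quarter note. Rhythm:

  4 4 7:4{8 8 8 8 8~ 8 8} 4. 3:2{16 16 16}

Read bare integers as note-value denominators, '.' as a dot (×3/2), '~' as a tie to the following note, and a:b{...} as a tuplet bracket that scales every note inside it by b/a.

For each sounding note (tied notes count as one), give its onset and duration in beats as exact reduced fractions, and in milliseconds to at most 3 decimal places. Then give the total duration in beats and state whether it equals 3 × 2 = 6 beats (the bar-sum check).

1) 0.0ms=0b +342.857ms=1b
2) 342.857ms=1b +342.857ms=1b
3) 685.714ms=2b +97.959ms=2/7b
4) 783.673ms=16/7b +97.959ms=2/7b
5) 881.633ms=18/7b +97.959ms=2/7b
6) 979.592ms=20/7b +97.959ms=2/7b
7) 1077.551ms=22/7b +195.918ms=4/7b
8) 1273.469ms=26/7b +97.959ms=2/7b
9) 1371.429ms=4b +514.286ms=3/2b
10) 1885.714ms=11/2b +57.143ms=1/6b
11) 1942.857ms=17/3b +57.143ms=1/6b
12) 2000.0ms=35/6b +57.143ms=1/6b
Σ=6b of 6 (175bpm 2/4) — PASS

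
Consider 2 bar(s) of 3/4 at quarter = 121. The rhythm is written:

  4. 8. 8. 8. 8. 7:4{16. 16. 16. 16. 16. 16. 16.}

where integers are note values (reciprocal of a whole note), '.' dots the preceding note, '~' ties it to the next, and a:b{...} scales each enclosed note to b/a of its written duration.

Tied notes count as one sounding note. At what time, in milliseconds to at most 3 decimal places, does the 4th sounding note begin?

1. 0.0ms @ 0 + 743.802ms (3/2)
2. 743.802ms @ 3/2 + 371.901ms (3/4)
3. 1115.702ms @ 9/4 + 371.901ms (3/4)
4. 1487.603ms @ 3 + 371.901ms (3/4)
5. 1859.504ms @ 15/4 + 371.901ms (3/4)
6. 2231.405ms @ 9/2 + 106.257ms (3/14)
7. 2337.662ms @ 33/7 + 106.257ms (3/14)
8. 2443.92ms @ 69/14 + 106.257ms (3/14)
9. 2550.177ms @ 36/7 + 106.257ms (3/14)
10. 2656.434ms @ 75/14 + 106.257ms (3/14)
11. 2762.692ms @ 39/7 + 106.257ms (3/14)
12. 2868.949ms @ 81/14 + 106.257ms (3/14)

note 4 onset = 3b = 1487.603ms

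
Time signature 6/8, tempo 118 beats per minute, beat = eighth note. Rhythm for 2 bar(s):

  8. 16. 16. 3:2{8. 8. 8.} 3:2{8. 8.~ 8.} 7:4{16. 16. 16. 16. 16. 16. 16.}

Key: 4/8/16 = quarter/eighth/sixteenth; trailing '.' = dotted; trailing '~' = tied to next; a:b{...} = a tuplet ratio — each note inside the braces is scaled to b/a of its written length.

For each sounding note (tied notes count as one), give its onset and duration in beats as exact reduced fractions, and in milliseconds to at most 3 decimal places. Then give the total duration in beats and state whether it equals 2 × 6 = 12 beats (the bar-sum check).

1) 0.0ms=0b +762.712ms=3/2b
2) 762.712ms=3/2b +381.356ms=3/4b
3) 1144.068ms=9/4b +381.356ms=3/4b
4) 1525.424ms=3b +508.475ms=1b
5) 2033.898ms=4b +508.475ms=1b
6) 2542.373ms=5b +508.475ms=1b
7) 3050.847ms=6b +508.475ms=1b
8) 3559.322ms=7b +1016.949ms=2b
9) 4576.271ms=9b +217.918ms=3/7b
10) 4794.189ms=66/7b +217.918ms=3/7b
11) 5012.107ms=69/7b +217.918ms=3/7b
12) 5230.024ms=72/7b +217.918ms=3/7b
13) 5447.942ms=75/7b +217.918ms=3/7b
14) 5665.86ms=78/7b +217.918ms=3/7b
15) 5883.777ms=81/7b +217.918ms=3/7b
Σ=12b of 12 (118bpm 6/8) — PASS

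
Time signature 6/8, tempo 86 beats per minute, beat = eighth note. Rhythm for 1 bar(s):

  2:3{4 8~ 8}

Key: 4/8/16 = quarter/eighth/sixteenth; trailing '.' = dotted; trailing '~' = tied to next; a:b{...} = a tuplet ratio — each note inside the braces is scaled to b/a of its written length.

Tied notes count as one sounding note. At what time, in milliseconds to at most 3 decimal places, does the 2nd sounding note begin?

1. 0.0ms @ 0 + 2093.023ms (3)
2. 2093.023ms @ 3 + 2093.023ms (3)

note 2 onset = 3b = 2093.023ms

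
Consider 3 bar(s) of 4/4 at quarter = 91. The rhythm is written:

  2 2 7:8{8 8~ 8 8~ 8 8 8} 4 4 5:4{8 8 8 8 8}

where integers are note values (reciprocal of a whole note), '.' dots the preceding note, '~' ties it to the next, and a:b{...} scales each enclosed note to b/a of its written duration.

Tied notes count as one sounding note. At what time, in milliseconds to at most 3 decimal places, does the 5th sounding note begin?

note 5 onset = 40/7b = 3767.661ms

1. 0.0ms @ 0 + 1318.681ms (2)
2. 1318.681ms @ 2 + 1318.681ms (2)
3. 2637.363ms @ 4 + 376.766ms (4/7)
4. 3014.129ms @ 32/7 + 753.532ms (8/7)
5. 3767.661ms @ 40/7 + 753.532ms (8/7)
6. 4521.193ms @ 48/7 + 376.766ms (4/7)
7. 4897.959ms @ 52/7 + 376.766ms (4/7)
8. 5274.725ms @ 8 + 659.341ms (1)
9. 5934.066ms @ 9 + 659.341ms (1)
10. 6593.407ms @ 10 + 263.736ms (2/5)
11. 6857.143ms @ 52/5 + 263.736ms (2/5)
12. 7120.879ms @ 54/5 + 263.736ms (2/5)
13. 7384.615ms @ 56/5 + 263.736ms (2/5)
14. 7648.352ms @ 58/5 + 263.736ms (2/5)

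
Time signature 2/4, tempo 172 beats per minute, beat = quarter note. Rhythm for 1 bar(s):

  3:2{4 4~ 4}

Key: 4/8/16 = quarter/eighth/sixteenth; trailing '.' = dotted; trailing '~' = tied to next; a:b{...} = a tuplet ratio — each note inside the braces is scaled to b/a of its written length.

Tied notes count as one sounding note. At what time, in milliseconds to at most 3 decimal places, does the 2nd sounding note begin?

note 2 onset = 2/3b = 232.558ms

1. 0.0ms @ 0 + 232.558ms (2/3)
2. 232.558ms @ 2/3 + 465.116ms (4/3)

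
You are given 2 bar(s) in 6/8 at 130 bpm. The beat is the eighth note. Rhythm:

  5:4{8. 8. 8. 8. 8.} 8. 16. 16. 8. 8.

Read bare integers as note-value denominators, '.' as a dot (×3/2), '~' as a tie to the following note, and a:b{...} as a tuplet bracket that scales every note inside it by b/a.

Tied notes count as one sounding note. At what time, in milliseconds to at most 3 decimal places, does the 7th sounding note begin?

note 7 onset = 15/2b = 3461.538ms

1. 0.0ms @ 0 + 553.846ms (6/5)
2. 553.846ms @ 6/5 + 553.846ms (6/5)
3. 1107.692ms @ 12/5 + 553.846ms (6/5)
4. 1661.538ms @ 18/5 + 553.846ms (6/5)
5. 2215.385ms @ 24/5 + 553.846ms (6/5)
6. 2769.231ms @ 6 + 692.308ms (3/2)
7. 3461.538ms @ 15/2 + 346.154ms (3/4)
8. 3807.692ms @ 33/4 + 346.154ms (3/4)
9. 4153.846ms @ 9 + 692.308ms (3/2)
10. 4846.154ms @ 21/2 + 692.308ms (3/2)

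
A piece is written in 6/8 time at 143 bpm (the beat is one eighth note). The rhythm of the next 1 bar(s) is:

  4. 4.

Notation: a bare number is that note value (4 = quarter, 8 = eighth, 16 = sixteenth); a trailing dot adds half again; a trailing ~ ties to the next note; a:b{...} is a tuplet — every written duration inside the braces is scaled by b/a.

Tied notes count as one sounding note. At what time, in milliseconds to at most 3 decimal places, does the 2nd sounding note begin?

1. 0.0ms @ 0 + 1258.741ms (3)
2. 1258.741ms @ 3 + 1258.741ms (3)

note 2 onset = 3b = 1258.741ms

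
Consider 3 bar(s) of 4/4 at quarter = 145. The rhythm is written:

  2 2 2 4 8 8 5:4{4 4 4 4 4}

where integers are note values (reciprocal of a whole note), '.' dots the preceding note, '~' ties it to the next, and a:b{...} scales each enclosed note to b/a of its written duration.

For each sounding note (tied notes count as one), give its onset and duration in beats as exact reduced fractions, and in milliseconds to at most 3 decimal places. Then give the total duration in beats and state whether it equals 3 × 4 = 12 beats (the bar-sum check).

1) 0.0ms=0b +827.586ms=2b
2) 827.586ms=2b +827.586ms=2b
3) 1655.172ms=4b +827.586ms=2b
4) 2482.759ms=6b +413.793ms=1b
5) 2896.552ms=7b +206.897ms=1/2b
6) 3103.448ms=15/2b +206.897ms=1/2b
7) 3310.345ms=8b +331.034ms=4/5b
8) 3641.379ms=44/5b +331.034ms=4/5b
9) 3972.414ms=48/5b +331.034ms=4/5b
10) 4303.448ms=52/5b +331.034ms=4/5b
11) 4634.483ms=56/5b +331.034ms=4/5b
Σ=12b of 12 (145bpm 4/4) — PASS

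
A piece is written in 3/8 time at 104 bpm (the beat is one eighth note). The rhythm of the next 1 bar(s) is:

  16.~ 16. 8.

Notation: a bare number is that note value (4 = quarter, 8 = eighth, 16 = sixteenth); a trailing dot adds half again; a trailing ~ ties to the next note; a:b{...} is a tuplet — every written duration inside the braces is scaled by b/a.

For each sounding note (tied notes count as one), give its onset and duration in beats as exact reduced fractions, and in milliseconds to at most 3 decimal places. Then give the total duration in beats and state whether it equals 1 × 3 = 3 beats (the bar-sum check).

1) 0.0ms=0b +865.385ms=3/2b
2) 865.385ms=3/2b +865.385ms=3/2b
Σ=3b of 3 (104bpm 3/8) — PASS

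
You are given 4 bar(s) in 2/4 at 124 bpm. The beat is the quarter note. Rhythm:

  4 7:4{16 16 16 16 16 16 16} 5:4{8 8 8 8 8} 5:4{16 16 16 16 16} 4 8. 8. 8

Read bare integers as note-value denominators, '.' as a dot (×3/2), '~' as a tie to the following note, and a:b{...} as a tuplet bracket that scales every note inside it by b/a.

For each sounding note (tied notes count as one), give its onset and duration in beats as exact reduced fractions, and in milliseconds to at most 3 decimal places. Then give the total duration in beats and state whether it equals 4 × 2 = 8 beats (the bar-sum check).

1) 0.0ms=0b +483.871ms=1b
2) 483.871ms=1b +69.124ms=1/7b
3) 552.995ms=8/7b +69.124ms=1/7b
4) 622.12ms=9/7b +69.124ms=1/7b
5) 691.244ms=10/7b +69.124ms=1/7b
6) 760.369ms=11/7b +69.124ms=1/7b
7) 829.493ms=12/7b +69.124ms=1/7b
8) 898.618ms=13/7b +69.124ms=1/7b
9) 967.742ms=2b +193.548ms=2/5b
10) 1161.29ms=12/5b +193.548ms=2/5b
11) 1354.839ms=14/5b +193.548ms=2/5b
12) 1548.387ms=16/5b +193.548ms=2/5b
13) 1741.935ms=18/5b +193.548ms=2/5b
14) 1935.484ms=4b +96.774ms=1/5b
15) 2032.258ms=21/5b +96.774ms=1/5b
16) 2129.032ms=22/5b +96.774ms=1/5b
17) 2225.806ms=23/5b +96.774ms=1/5b
18) 2322.581ms=24/5b +96.774ms=1/5b
19) 2419.355ms=5b +483.871ms=1b
20) 2903.226ms=6b +362.903ms=3/4b
21) 3266.129ms=27/4b +362.903ms=3/4b
22) 3629.032ms=15/2b +241.935ms=1/2b
Σ=8b of 8 (124bpm 2/4) — PASS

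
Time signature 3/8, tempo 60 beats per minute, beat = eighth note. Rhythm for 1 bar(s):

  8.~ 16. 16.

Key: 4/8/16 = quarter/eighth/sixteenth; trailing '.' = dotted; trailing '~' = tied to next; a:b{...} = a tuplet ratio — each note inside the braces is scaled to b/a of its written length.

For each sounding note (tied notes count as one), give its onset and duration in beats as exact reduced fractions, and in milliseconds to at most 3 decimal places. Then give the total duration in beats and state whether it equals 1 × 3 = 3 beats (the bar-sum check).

1) 0.0ms=0b +2250.0ms=9/4b
2) 2250.0ms=9/4b +750.0ms=3/4b
Σ=3b of 3 (60bpm 3/8) — PASS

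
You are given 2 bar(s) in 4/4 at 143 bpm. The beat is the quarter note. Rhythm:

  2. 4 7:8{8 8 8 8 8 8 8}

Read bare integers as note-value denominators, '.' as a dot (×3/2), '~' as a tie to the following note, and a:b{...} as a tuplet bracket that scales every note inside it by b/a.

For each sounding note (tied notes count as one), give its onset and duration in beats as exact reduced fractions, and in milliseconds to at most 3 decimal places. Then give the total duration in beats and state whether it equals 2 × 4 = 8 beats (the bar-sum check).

1) 0.0ms=0b +1258.741ms=3b
2) 1258.741ms=3b +419.58ms=1b
3) 1678.322ms=4b +239.76ms=4/7b
4) 1918.082ms=32/7b +239.76ms=4/7b
5) 2157.842ms=36/7b +239.76ms=4/7b
6) 2397.602ms=40/7b +239.76ms=4/7b
7) 2637.363ms=44/7b +239.76ms=4/7b
8) 2877.123ms=48/7b +239.76ms=4/7b
9) 3116.883ms=52/7b +239.76ms=4/7b
Σ=8b of 8 (143bpm 4/4) — PASS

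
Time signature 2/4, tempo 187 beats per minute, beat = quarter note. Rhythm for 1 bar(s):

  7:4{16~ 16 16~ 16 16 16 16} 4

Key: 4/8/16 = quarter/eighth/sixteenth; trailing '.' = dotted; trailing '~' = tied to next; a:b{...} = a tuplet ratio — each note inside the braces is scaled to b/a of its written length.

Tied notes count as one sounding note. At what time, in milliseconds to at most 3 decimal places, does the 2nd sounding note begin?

note 2 onset = 2/7b = 91.673ms

1. 0.0ms @ 0 + 91.673ms (2/7)
2. 91.673ms @ 2/7 + 91.673ms (2/7)
3. 183.346ms @ 4/7 + 45.837ms (1/7)
4. 229.183ms @ 5/7 + 45.837ms (1/7)
5. 275.019ms @ 6/7 + 45.837ms (1/7)
6. 320.856ms @ 1 + 320.856ms (1)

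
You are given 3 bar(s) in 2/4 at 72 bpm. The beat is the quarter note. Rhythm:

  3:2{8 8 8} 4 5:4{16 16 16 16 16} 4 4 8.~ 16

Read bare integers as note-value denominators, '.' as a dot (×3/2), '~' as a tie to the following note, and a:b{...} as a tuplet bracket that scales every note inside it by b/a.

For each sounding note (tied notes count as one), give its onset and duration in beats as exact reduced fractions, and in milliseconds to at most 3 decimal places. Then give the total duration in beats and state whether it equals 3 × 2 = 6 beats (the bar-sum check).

1) 0.0ms=0b +277.778ms=1/3b
2) 277.778ms=1/3b +277.778ms=1/3b
3) 555.556ms=2/3b +277.778ms=1/3b
4) 833.333ms=1b +833.333ms=1b
5) 1666.667ms=2b +166.667ms=1/5b
6) 1833.333ms=11/5b +166.667ms=1/5b
7) 2000.0ms=12/5b +166.667ms=1/5b
8) 2166.667ms=13/5b +166.667ms=1/5b
9) 2333.333ms=14/5b +166.667ms=1/5b
10) 2500.0ms=3b +833.333ms=1b
11) 3333.333ms=4b +833.333ms=1b
12) 4166.667ms=5b +833.333ms=1b
Σ=6b of 6 (72bpm 2/4) — PASS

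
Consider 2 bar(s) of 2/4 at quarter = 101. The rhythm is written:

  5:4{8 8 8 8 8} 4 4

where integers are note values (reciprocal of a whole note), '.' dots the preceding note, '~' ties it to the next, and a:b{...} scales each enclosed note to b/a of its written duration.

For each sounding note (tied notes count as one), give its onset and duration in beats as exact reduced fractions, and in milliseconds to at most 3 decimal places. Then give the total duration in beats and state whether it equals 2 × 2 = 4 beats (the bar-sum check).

1) 0.0ms=0b +237.624ms=2/5b
2) 237.624ms=2/5b +237.624ms=2/5b
3) 475.248ms=4/5b +237.624ms=2/5b
4) 712.871ms=6/5b +237.624ms=2/5b
5) 950.495ms=8/5b +237.624ms=2/5b
6) 1188.119ms=2b +594.059ms=1b
7) 1782.178ms=3b +594.059ms=1b
Σ=4b of 4 (101bpm 2/4) — PASS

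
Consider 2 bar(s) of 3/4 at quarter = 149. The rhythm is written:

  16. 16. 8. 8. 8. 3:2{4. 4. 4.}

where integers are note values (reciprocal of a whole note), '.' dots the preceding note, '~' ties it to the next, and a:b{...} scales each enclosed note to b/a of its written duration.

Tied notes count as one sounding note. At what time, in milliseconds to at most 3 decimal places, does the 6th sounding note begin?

note 6 onset = 3b = 1208.054ms

1. 0.0ms @ 0 + 151.007ms (3/8)
2. 151.007ms @ 3/8 + 151.007ms (3/8)
3. 302.013ms @ 3/4 + 302.013ms (3/4)
4. 604.027ms @ 3/2 + 302.013ms (3/4)
5. 906.04ms @ 9/4 + 302.013ms (3/4)
6. 1208.054ms @ 3 + 402.685ms (1)
7. 1610.738ms @ 4 + 402.685ms (1)
8. 2013.423ms @ 5 + 402.685ms (1)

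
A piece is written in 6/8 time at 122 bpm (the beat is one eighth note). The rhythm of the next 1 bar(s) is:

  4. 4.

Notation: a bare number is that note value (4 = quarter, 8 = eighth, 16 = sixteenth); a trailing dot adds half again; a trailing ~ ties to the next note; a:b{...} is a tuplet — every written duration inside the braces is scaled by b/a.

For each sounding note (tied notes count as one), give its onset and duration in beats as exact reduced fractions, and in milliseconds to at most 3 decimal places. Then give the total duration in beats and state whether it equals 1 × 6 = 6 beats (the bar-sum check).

1) 0.0ms=0b +1475.41ms=3b
2) 1475.41ms=3b +1475.41ms=3b
Σ=6b of 6 (122bpm 6/8) — PASS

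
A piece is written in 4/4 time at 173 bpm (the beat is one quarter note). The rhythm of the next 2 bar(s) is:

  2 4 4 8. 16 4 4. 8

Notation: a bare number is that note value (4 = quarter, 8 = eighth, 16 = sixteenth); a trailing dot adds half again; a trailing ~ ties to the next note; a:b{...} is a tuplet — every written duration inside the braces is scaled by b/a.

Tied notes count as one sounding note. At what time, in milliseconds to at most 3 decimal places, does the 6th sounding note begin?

note 6 onset = 5b = 1734.104ms

1. 0.0ms @ 0 + 693.642ms (2)
2. 693.642ms @ 2 + 346.821ms (1)
3. 1040.462ms @ 3 + 346.821ms (1)
4. 1387.283ms @ 4 + 260.116ms (3/4)
5. 1647.399ms @ 19/4 + 86.705ms (1/4)
6. 1734.104ms @ 5 + 346.821ms (1)
7. 2080.925ms @ 6 + 520.231ms (3/2)
8. 2601.156ms @ 15/2 + 173.41ms (1/2)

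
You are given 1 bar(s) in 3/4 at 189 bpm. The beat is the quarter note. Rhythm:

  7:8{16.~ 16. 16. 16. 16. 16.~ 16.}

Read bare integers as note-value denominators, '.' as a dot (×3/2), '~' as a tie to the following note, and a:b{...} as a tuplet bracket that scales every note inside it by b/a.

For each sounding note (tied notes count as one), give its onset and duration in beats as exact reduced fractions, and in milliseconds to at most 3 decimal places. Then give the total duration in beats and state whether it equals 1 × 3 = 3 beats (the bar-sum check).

1) 0.0ms=0b +272.109ms=6/7b
2) 272.109ms=6/7b +136.054ms=3/7b
3) 408.163ms=9/7b +136.054ms=3/7b
4) 544.218ms=12/7b +136.054ms=3/7b
5) 680.272ms=15/7b +272.109ms=6/7b
Σ=3b of 3 (189bpm 3/4) — PASS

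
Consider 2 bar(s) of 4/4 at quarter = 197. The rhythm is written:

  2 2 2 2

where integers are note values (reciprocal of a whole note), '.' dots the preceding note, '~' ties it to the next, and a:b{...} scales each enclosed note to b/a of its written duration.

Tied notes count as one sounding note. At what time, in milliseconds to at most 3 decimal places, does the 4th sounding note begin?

1. 0.0ms @ 0 + 609.137ms (2)
2. 609.137ms @ 2 + 609.137ms (2)
3. 1218.274ms @ 4 + 609.137ms (2)
4. 1827.411ms @ 6 + 609.137ms (2)

note 4 onset = 6b = 1827.411ms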